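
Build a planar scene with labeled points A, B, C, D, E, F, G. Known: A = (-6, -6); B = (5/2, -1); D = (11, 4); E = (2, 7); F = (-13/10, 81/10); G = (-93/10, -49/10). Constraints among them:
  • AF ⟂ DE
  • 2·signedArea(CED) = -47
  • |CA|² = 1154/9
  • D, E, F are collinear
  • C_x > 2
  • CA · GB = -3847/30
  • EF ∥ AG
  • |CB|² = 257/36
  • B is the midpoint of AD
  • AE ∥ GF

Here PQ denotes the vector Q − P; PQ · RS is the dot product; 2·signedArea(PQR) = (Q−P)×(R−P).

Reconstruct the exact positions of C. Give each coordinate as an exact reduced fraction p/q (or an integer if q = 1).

1. C_x = 7/3  [2·signedArea(CED) = -47 ∩ CA · GB = -3847/30]
2. C_y = 5/3  [2·signedArea(CED) = -47 ∩ CA · GB = -3847/30]
   → C = (7/3, 5/3)

C = (7/3, 5/3)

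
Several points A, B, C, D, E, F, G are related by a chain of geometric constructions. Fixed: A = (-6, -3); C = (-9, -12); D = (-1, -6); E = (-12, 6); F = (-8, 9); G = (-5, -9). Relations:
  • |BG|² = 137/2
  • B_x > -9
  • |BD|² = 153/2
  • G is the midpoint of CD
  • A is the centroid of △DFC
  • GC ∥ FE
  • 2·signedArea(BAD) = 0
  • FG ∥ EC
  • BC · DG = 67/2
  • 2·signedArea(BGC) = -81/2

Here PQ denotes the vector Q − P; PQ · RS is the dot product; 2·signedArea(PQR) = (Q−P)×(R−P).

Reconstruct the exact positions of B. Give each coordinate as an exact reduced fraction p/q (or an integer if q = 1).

B = (-17/2, -3/2)

1. B_x = -17/2  [2·signedArea(BAD) = 0 ∩ 2·signedArea(BGC) = -81/2]
2. B_y = -3/2  [2·signedArea(BAD) = 0 ∩ 2·signedArea(BGC) = -81/2]
   → B = (-17/2, -3/2)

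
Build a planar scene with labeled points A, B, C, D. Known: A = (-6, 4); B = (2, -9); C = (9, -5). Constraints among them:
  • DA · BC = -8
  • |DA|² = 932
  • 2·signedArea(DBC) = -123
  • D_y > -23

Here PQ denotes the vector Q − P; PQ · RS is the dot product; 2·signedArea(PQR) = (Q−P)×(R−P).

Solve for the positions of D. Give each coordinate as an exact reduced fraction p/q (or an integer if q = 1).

1. D_x = 10  [DA · BC = -8 ∩ 2·signedArea(DBC) = -123]
2. D_y = -22  [DA · BC = -8 ∩ 2·signedArea(DBC) = -123]
   → D = (10, -22)

D = (10, -22)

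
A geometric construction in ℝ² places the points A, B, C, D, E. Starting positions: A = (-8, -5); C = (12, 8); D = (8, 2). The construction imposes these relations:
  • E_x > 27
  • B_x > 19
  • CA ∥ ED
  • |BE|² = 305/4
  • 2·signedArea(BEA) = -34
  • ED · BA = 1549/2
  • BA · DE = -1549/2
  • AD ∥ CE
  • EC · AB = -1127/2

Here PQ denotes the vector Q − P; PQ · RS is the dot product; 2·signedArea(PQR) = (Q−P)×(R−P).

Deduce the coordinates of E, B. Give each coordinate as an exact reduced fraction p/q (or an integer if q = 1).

1. E_x = 28  [CA ∥ ED ∩ AD ∥ CE]
2. E_y = 15  [CA ∥ ED ∩ AD ∥ CE]
   → E = (28, 15)
3. B_x = 20  [BA · DE = -1549/2 ∩ 2·signedArea(BEA) = -34]
4. B_y = 23/2  [BA · DE = -1549/2 ∩ 2·signedArea(BEA) = -34]
   → B = (20, 23/2)

B = (20, 23/2)
E = (28, 15)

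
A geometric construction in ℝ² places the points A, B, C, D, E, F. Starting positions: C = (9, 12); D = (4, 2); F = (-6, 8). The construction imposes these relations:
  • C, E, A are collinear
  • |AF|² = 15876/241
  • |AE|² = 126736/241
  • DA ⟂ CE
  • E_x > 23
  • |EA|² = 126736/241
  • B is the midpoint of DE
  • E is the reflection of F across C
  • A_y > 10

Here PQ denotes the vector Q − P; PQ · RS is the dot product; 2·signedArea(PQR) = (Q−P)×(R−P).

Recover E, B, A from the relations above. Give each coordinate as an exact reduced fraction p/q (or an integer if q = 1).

A = (444/241, 2432/241)
B = (14, 9)
E = (24, 16)

1. E_x = 24  [E is the reflection of F across C]
2. E_y = 16  [E is the reflection of F across C]
   → E = (24, 16)
3. B_x = 14  [B is the midpoint of DE]
4. B_y = 9  [B is the midpoint of DE]
   → B = (14, 9)
5. A_x = 444/241  [C, E, A are collinear ∩ DA ⟂ CE]
6. A_y = 2432/241  [C, E, A are collinear ∩ DA ⟂ CE]
   → A = (444/241, 2432/241)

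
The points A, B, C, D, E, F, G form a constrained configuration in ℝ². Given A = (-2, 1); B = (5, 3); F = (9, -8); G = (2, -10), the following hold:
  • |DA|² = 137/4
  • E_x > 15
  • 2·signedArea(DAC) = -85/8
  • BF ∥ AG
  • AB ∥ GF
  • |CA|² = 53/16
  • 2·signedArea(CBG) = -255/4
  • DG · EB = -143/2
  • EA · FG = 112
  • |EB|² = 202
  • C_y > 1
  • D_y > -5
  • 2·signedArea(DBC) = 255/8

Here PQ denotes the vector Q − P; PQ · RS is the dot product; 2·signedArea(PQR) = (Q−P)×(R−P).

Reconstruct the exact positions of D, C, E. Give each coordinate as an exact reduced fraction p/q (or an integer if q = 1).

1. C_x = -1/4  [line 13·x + -3·y + 31/4 = 0 ∩ |CA|² = 53/16]
2. C_y = 3/2  [line 13·x + -3·y + 31/4 = 0 ∩ |CA|² = 53/16]
   → C = (-1/4, 3/2)
3. E_x = 16  [line 7·x + 2·y + -100 = 0 ∩ |EB|² = 202]
4. E_y = -6  [line 7·x + 2·y + -100 = 0 ∩ |EB|² = 202]
   → E = (16, -6)
5. D_x = 0  [DG · EB = -143/2 ∩ 2·signedArea(DAC) = -85/8]
6. D_y = -9/2  [DG · EB = -143/2 ∩ 2·signedArea(DAC) = -85/8]
   → D = (0, -9/2)

C = (-1/4, 3/2)
D = (0, -9/2)
E = (16, -6)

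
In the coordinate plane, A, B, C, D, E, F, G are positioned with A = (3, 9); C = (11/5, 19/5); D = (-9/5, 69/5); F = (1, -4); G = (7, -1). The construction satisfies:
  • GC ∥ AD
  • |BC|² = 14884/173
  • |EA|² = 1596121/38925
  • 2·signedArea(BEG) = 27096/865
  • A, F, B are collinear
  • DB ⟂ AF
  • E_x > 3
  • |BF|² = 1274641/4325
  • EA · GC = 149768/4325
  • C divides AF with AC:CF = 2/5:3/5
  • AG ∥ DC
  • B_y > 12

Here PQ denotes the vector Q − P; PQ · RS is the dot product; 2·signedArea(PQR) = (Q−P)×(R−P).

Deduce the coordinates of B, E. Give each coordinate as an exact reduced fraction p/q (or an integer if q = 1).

B = (3123/865, 11217/865)
E = (10043/2595, 6892/2595)

1. B_x = 3123/865  [A, F, B are collinear ∩ DB ⟂ AF]
2. B_y = 11217/865  [A, F, B are collinear ∩ DB ⟂ AF]
   → B = (3123/865, 11217/865)
3. E_x = 10043/2595  [EA · GC = 149768/4325 ∩ 2·signedArea(BEG) = 27096/865]
4. E_y = 6892/2595  [EA · GC = 149768/4325 ∩ 2·signedArea(BEG) = 27096/865]
   → E = (10043/2595, 6892/2595)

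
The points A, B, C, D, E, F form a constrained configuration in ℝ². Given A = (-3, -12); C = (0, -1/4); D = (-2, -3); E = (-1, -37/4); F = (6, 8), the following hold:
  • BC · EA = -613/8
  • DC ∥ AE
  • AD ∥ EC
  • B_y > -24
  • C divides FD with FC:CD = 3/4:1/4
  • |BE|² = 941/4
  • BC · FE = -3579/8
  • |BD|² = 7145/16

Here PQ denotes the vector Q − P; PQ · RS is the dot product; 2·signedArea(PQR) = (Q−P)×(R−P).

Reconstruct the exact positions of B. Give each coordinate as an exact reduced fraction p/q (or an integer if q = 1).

1. B_x = -6  [BC · EA = -613/8 ∩ BC · FE = -3579/8]
2. B_y = -95/4  [BC · EA = -613/8 ∩ BC · FE = -3579/8]
   → B = (-6, -95/4)

B = (-6, -95/4)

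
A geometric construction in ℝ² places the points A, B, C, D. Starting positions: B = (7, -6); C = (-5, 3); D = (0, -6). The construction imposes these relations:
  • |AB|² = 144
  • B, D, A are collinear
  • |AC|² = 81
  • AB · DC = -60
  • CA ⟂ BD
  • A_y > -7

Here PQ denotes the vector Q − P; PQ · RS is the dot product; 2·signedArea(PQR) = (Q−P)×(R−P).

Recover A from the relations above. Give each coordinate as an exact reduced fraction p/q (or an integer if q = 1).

A = (-5, -6)

1. A_x = -5  [B, D, A are collinear ∩ CA ⟂ BD]
2. A_y = -6  [B, D, A are collinear ∩ CA ⟂ BD]
   → A = (-5, -6)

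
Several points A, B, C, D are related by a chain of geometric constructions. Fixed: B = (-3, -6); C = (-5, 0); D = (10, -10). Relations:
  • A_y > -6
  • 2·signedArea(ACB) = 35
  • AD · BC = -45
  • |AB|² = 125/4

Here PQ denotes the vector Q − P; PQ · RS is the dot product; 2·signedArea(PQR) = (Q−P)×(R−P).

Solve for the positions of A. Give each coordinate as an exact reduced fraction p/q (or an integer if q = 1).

1. A_x = 5/2  [2·signedArea(ACB) = 35 ∩ AD · BC = -45]
2. A_y = -5  [2·signedArea(ACB) = 35 ∩ AD · BC = -45]
   → A = (5/2, -5)

A = (5/2, -5)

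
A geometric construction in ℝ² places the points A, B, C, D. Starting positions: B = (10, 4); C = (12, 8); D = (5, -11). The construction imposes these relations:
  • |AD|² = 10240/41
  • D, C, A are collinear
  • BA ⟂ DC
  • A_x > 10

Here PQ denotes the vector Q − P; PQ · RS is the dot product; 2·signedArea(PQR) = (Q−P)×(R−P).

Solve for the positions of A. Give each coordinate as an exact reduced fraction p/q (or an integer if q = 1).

1. A_x = 429/41  [D, C, A are collinear ∩ BA ⟂ DC]
2. A_y = 157/41  [D, C, A are collinear ∩ BA ⟂ DC]
   → A = (429/41, 157/41)

A = (429/41, 157/41)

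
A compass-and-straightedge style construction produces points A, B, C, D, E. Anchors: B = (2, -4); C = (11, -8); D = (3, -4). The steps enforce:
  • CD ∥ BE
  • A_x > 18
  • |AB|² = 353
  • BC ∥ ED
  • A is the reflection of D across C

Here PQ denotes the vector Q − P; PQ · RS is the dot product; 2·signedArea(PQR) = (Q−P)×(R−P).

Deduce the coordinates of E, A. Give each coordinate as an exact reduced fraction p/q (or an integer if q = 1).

1. E_x = -6  [BC ∥ ED ∩ CD ∥ BE]
2. E_y = 0  [BC ∥ ED ∩ CD ∥ BE]
   → E = (-6, 0)
3. A_x = 19  [A is the reflection of D across C]
4. A_y = -12  [A is the reflection of D across C]
   → A = (19, -12)

A = (19, -12)
E = (-6, 0)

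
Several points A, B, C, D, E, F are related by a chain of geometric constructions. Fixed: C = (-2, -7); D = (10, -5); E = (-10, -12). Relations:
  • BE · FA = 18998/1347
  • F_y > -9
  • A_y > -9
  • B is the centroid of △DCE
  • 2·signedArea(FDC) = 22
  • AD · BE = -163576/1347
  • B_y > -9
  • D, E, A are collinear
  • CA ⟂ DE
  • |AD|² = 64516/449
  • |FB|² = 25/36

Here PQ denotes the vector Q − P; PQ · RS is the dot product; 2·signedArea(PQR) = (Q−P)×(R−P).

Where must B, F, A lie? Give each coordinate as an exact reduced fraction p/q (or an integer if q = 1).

A = (-590/449, -4023/449)
B = (-2/3, -8)
F = (0, -17/2)

1. B_x = -2/3  [B is the centroid of △DCE]
2. B_y = -8  [B is the centroid of △DCE]
   → B = (-2/3, -8)
3. A_x = -590/449  [D, E, A are collinear ∩ CA ⟂ DE]
4. A_y = -4023/449  [D, E, A are collinear ∩ CA ⟂ DE]
   → A = (-590/449, -4023/449)
5. F_x = 0  [2·signedArea(FDC) = 22 ∩ BE · FA = 18998/1347]
6. F_y = -17/2  [2·signedArea(FDC) = 22 ∩ BE · FA = 18998/1347]
   → F = (0, -17/2)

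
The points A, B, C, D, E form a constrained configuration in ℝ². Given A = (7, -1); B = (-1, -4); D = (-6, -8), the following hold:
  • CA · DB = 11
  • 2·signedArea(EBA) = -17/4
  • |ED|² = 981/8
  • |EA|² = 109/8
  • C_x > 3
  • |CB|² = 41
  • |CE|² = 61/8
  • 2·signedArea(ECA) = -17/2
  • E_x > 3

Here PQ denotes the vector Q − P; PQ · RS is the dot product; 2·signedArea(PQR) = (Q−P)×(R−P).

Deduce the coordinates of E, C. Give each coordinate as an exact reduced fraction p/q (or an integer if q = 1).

C = (4, 0)
E = (15/4, -11/4)

1. E_x = 15/4  [line -3·x + 8·y + 133/4 = 0 ∩ |ED|² = 981/8]
2. E_y = -11/4  [line -3·x + 8·y + 133/4 = 0 ∩ |ED|² = 981/8]
   → E = (15/4, -11/4)
3. C_x = 4  [CA · DB = 11 ∩ 2·signedArea(ECA) = -17/2]
4. C_y = 0  [CA · DB = 11 ∩ 2·signedArea(ECA) = -17/2]
   → C = (4, 0)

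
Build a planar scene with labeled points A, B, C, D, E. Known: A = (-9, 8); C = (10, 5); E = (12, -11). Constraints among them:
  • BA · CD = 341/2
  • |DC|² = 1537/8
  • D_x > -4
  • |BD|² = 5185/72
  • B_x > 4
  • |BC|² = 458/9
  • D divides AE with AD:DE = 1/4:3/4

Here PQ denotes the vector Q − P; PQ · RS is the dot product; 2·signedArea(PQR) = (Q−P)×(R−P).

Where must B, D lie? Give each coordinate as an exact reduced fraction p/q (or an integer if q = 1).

1. D_x = -15/4  [D divides AE with AD:DE = 1/4:3/4]
2. D_y = 13/4  [D divides AE with AD:DE = 1/4:3/4]
   → D = (-15/4, 13/4)
3. B_x = 13/3  [line 55/4·x + 7/4·y + -243/4 = 0 ∩ |BC|² = 458/9]
4. B_y = 2/3  [line 55/4·x + 7/4·y + -243/4 = 0 ∩ |BC|² = 458/9]
   → B = (13/3, 2/3)

B = (13/3, 2/3)
D = (-15/4, 13/4)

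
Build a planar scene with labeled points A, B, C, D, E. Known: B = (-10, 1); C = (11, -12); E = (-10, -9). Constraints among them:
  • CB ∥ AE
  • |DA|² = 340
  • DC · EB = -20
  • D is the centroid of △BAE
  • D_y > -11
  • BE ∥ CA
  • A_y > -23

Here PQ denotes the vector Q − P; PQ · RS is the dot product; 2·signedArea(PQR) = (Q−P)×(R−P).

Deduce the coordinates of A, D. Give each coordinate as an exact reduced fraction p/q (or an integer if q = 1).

1. A_x = 11  [CB ∥ AE ∩ BE ∥ CA]
2. A_y = -22  [CB ∥ AE ∩ BE ∥ CA]
   → A = (11, -22)
3. D_x = -3  [D is the centroid of △BAE]
4. D_y = -10  [D is the centroid of △BAE]
   → D = (-3, -10)

A = (11, -22)
D = (-3, -10)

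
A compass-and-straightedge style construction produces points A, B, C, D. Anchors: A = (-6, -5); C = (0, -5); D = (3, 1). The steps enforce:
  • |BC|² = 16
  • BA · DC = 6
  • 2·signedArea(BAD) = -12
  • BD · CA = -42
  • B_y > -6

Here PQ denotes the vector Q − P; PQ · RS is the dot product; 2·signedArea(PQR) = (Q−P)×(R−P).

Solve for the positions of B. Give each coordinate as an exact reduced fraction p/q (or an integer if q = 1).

B = (-4, -5)

1. B_x = -4  [2·signedArea(BAD) = -12 ∩ BA · DC = 6]
2. B_y = -5  [2·signedArea(BAD) = -12 ∩ BA · DC = 6]
   → B = (-4, -5)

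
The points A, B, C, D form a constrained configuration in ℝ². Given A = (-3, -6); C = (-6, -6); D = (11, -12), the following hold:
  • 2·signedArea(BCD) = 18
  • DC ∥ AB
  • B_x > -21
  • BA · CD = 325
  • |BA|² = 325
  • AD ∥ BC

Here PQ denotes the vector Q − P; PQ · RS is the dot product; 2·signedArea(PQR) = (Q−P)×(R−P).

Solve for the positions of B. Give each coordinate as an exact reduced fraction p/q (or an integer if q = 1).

B = (-20, 0)

1. B_x = -20  [AD ∥ BC ∩ DC ∥ AB]
2. B_y = 0  [AD ∥ BC ∩ DC ∥ AB]
   → B = (-20, 0)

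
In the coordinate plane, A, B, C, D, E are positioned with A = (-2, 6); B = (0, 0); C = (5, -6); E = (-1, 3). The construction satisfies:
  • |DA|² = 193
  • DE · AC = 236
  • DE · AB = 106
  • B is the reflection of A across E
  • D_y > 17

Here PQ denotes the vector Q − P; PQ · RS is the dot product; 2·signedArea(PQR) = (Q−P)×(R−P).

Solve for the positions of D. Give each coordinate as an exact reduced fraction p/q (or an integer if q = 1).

1. D_x = -9  [DE · AC = 236 ∩ DE · AB = 106]
2. D_y = 18  [DE · AC = 236 ∩ DE · AB = 106]
   → D = (-9, 18)

D = (-9, 18)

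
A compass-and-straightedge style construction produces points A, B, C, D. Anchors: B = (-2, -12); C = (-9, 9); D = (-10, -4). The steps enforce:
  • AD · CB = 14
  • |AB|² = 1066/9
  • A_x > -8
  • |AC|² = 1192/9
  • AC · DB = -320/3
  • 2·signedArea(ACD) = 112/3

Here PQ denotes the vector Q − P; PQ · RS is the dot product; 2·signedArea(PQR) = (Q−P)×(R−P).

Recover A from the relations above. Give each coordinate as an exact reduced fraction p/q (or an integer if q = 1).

1. A_x = -7  [AC · DB = -320/3 ∩ AD · CB = 14]
2. A_y = -7/3  [AC · DB = -320/3 ∩ AD · CB = 14]
   → A = (-7, -7/3)

A = (-7, -7/3)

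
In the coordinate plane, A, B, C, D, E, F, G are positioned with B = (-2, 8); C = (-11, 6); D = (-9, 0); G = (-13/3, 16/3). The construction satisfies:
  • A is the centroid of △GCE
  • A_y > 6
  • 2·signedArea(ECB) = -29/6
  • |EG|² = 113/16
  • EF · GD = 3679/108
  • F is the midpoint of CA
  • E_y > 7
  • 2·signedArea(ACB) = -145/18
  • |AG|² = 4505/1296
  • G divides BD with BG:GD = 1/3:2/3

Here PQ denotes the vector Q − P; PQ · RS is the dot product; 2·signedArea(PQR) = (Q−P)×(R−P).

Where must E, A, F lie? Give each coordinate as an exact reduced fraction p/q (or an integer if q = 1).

1. E_x = -31/12  [line -2·x + 9·y + -427/6 = 0 ∩ |EG|² = 113/16]
2. E_y = 22/3  [line -2·x + 9·y + -427/6 = 0 ∩ |EG|² = 113/16]
   → E = (-31/12, 22/3)
3. A_x = -215/36  [A is the centroid of △GCE]
4. A_y = 56/9  [A is the centroid of △GCE]
   → A = (-215/36, 56/9)
5. F_x = -611/72  [F is the midpoint of CA]
6. F_y = 55/9  [F is the midpoint of CA]
   → F = (-611/72, 55/9)

A = (-215/36, 56/9)
E = (-31/12, 22/3)
F = (-611/72, 55/9)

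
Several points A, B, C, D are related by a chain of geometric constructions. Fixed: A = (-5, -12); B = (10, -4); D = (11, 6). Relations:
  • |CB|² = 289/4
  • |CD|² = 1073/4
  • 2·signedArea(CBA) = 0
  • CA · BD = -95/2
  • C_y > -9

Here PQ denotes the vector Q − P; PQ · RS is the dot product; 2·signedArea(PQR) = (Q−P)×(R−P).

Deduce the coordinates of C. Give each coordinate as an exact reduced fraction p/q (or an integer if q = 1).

1. C_x = 5/2  [2·signedArea(CBA) = 0 ∩ CA · BD = -95/2]
2. C_y = -8  [2·signedArea(CBA) = 0 ∩ CA · BD = -95/2]
   → C = (5/2, -8)

C = (5/2, -8)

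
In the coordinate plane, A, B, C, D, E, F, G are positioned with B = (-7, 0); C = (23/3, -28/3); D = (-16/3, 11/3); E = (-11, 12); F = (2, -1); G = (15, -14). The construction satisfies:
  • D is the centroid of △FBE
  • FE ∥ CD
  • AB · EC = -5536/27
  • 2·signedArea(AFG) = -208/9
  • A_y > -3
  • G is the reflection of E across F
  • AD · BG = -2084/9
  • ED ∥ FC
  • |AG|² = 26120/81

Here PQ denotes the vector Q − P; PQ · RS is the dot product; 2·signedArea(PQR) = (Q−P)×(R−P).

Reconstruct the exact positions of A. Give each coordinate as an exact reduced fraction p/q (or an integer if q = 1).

A = (13/9, -20/9)

1. A_x = 13/9  [AB · EC = -5536/27 ∩ 2·signedArea(AFG) = -208/9]
2. A_y = -20/9  [AB · EC = -5536/27 ∩ 2·signedArea(AFG) = -208/9]
   → A = (13/9, -20/9)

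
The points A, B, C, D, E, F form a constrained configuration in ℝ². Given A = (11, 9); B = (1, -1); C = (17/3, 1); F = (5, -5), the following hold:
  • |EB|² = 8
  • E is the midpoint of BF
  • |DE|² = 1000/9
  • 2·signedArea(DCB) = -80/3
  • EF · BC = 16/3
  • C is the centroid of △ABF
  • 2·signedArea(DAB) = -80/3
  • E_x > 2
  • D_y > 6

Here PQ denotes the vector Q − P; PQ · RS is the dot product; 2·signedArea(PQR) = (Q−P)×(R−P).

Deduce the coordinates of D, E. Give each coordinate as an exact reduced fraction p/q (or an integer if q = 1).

D = (19/3, 7)
E = (3, -3)

1. D_x = 19/3  [2·signedArea(DAB) = -80/3 ∩ 2·signedArea(DCB) = -80/3]
2. D_y = 7  [2·signedArea(DAB) = -80/3 ∩ 2·signedArea(DCB) = -80/3]
   → D = (19/3, 7)
3. E_x = 3  [E is the midpoint of BF]
4. E_y = -3  [E is the midpoint of BF]
   → E = (3, -3)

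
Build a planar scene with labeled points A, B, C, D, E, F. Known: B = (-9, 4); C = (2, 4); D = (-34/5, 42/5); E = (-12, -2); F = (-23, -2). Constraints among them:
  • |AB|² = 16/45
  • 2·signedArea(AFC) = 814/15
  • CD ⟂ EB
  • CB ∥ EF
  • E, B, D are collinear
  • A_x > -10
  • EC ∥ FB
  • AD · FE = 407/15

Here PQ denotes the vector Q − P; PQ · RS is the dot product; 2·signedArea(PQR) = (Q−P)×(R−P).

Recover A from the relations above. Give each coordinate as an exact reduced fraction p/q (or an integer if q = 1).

1. A_x = -139/15  [2·signedArea(AFC) = 814/15 ∩ AD · FE = 407/15]
2. A_y = 52/15  [2·signedArea(AFC) = 814/15 ∩ AD · FE = 407/15]
   → A = (-139/15, 52/15)

A = (-139/15, 52/15)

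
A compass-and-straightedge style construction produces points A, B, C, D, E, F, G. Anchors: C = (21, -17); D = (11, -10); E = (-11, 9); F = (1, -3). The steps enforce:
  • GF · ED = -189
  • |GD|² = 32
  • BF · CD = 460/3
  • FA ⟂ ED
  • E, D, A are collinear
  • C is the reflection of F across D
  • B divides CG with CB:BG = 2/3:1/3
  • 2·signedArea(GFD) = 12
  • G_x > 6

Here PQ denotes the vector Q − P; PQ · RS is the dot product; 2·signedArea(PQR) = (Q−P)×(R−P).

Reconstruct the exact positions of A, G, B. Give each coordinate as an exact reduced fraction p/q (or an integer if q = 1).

1. A_x = 1529/845  [E, D, A are collinear ∩ FA ⟂ ED]
2. A_y = -1743/845  [E, D, A are collinear ∩ FA ⟂ ED]
   → A = (1529/845, -1743/845)
3. G_x = 7  [GF · ED = -189 ∩ 2·signedArea(GFD) = 12]
4. G_y = -6  [GF · ED = -189 ∩ 2·signedArea(GFD) = 12]
   → G = (7, -6)
5. B_x = 35/3  [B divides CG with CB:BG = 2/3:1/3]
6. B_y = -29/3  [B divides CG with CB:BG = 2/3:1/3]
   → B = (35/3, -29/3)

A = (1529/845, -1743/845)
B = (35/3, -29/3)
G = (7, -6)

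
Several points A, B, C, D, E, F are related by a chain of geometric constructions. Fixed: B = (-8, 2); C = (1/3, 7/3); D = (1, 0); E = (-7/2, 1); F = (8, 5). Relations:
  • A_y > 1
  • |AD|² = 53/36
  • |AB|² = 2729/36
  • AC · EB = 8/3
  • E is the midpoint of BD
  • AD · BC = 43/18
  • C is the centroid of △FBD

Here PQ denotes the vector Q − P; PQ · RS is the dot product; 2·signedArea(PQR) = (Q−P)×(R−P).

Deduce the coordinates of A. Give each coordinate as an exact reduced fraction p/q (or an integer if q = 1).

A = (2/3, 7/6)

1. A_x = 2/3  [AD · BC = 43/18 ∩ AC · EB = 8/3]
2. A_y = 7/6  [AD · BC = 43/18 ∩ AC · EB = 8/3]
   → A = (2/3, 7/6)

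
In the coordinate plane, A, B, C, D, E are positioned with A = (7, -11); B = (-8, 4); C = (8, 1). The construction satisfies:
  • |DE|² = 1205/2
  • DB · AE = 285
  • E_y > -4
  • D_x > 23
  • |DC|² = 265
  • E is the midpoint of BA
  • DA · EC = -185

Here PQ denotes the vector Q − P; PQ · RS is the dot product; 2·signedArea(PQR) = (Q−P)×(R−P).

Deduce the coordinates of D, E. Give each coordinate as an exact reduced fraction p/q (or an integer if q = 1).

1. E_x = -1/2  [E is the midpoint of BA]
2. E_y = -7/2  [E is the midpoint of BA]
   → E = (-1/2, -7/2)
3. D_x = 24  [DA · EC = -185 ∩ DB · AE = 285]
4. D_y = -2  [DA · EC = -185 ∩ DB · AE = 285]
   → D = (24, -2)

D = (24, -2)
E = (-1/2, -7/2)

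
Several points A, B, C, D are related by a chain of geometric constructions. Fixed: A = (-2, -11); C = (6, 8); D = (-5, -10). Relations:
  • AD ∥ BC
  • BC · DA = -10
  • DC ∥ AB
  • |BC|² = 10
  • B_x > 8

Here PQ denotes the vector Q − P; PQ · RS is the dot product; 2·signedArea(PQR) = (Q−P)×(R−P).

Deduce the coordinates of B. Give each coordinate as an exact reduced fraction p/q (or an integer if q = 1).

1. B_x = 9  [AD ∥ BC ∩ DC ∥ AB]
2. B_y = 7  [AD ∥ BC ∩ DC ∥ AB]
   → B = (9, 7)

B = (9, 7)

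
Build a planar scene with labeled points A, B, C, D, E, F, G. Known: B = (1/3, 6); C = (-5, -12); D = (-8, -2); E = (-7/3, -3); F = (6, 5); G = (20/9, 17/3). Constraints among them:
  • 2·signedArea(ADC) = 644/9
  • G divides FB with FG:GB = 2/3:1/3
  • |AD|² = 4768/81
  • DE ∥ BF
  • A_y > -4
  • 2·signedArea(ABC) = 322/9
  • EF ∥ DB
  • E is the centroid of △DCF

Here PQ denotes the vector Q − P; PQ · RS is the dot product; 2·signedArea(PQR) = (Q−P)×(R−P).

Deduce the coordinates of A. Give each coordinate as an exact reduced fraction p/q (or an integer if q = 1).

A = (-4/9, -10/3)

1. A_x = -4/9  [2·signedArea(ABC) = 322/9 ∩ 2·signedArea(ADC) = 644/9]
2. A_y = -10/3  [2·signedArea(ABC) = 322/9 ∩ 2·signedArea(ADC) = 644/9]
   → A = (-4/9, -10/3)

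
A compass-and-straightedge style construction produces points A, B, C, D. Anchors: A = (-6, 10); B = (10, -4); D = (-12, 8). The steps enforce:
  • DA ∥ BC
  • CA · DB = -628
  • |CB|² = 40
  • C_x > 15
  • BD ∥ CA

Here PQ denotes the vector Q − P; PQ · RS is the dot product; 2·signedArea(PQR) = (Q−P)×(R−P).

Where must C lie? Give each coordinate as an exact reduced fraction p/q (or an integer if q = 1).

C = (16, -2)

1. C_x = 16  [BD ∥ CA ∩ DA ∥ BC]
2. C_y = -2  [BD ∥ CA ∩ DA ∥ BC]
   → C = (16, -2)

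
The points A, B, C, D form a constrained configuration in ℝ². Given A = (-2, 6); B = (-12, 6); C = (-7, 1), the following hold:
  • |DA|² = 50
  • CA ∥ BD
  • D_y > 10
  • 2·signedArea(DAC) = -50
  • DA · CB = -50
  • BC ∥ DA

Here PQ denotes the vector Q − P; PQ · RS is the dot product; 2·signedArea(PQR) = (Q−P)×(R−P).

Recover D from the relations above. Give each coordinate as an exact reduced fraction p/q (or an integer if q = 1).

D = (-7, 11)

1. D_x = -7  [BC ∥ DA ∩ CA ∥ BD]
2. D_y = 11  [BC ∥ DA ∩ CA ∥ BD]
   → D = (-7, 11)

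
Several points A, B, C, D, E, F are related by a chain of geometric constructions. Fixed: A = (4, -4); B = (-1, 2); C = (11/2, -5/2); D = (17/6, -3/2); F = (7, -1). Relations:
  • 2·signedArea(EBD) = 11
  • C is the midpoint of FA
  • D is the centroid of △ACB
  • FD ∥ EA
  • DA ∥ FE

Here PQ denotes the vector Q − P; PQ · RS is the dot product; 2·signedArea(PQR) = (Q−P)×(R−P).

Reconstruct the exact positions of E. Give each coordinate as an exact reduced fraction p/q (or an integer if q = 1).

E = (49/6, -7/2)

1. E_x = 49/6  [FD ∥ EA ∩ DA ∥ FE]
2. E_y = -7/2  [FD ∥ EA ∩ DA ∥ FE]
   → E = (49/6, -7/2)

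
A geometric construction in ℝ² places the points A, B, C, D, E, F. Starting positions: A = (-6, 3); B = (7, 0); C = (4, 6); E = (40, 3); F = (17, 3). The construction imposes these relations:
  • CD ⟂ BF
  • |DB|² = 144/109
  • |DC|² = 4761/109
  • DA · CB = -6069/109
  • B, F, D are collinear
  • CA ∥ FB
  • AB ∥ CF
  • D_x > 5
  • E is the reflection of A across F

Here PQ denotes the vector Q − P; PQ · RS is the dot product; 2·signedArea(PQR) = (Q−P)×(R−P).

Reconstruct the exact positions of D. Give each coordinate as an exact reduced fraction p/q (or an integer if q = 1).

1. D_x = 643/109  [B, F, D are collinear ∩ CD ⟂ BF]
2. D_y = -36/109  [B, F, D are collinear ∩ CD ⟂ BF]
   → D = (643/109, -36/109)

D = (643/109, -36/109)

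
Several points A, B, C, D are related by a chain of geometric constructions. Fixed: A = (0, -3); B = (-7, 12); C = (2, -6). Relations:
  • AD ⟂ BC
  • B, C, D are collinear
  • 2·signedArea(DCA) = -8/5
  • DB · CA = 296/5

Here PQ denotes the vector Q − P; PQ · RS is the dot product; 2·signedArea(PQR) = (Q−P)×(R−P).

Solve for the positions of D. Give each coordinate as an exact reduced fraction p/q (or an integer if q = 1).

1. D_x = 2/5  [B, C, D are collinear ∩ AD ⟂ BC]
2. D_y = -14/5  [B, C, D are collinear ∩ AD ⟂ BC]
   → D = (2/5, -14/5)

D = (2/5, -14/5)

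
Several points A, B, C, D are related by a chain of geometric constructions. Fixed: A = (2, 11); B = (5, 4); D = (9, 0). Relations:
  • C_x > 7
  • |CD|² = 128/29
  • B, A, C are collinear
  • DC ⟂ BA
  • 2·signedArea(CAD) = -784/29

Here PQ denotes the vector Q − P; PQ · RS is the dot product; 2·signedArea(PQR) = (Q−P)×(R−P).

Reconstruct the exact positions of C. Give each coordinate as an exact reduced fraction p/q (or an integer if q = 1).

C = (205/29, -24/29)

1. C_x = 205/29  [B, A, C are collinear ∩ DC ⟂ BA]
2. C_y = -24/29  [B, A, C are collinear ∩ DC ⟂ BA]
   → C = (205/29, -24/29)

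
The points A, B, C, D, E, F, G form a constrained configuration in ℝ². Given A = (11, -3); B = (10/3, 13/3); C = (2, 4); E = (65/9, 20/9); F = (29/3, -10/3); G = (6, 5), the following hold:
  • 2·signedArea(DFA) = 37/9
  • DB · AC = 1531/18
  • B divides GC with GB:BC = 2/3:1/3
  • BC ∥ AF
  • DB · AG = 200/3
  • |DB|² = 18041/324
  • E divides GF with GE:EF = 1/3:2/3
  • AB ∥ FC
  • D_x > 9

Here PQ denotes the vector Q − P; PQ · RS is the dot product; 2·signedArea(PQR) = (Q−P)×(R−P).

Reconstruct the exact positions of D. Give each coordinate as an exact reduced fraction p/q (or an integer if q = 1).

D = (82/9, -7/18)

1. D_x = 82/9  [2·signedArea(DFA) = 37/9 ∩ DB · AG = 200/3]
2. D_y = -7/18  [2·signedArea(DFA) = 37/9 ∩ DB · AG = 200/3]
   → D = (82/9, -7/18)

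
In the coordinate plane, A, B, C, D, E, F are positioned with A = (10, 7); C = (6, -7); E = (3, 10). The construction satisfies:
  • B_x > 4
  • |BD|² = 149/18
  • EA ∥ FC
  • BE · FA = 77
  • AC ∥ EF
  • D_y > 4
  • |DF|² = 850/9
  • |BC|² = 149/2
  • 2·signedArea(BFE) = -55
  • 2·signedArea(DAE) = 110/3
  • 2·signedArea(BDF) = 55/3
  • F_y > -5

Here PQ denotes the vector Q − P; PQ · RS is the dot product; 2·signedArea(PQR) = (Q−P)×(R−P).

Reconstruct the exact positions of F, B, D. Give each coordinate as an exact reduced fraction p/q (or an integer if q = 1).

1. F_x = -1  [EA ∥ FC ∩ AC ∥ EF]
2. F_y = -4  [EA ∥ FC ∩ AC ∥ EF]
   → F = (-1, -4)
3. B_x = 9/2  [2·signedArea(BFE) = -55 ∩ BE · FA = 77]
4. B_y = 3/2  [2·signedArea(BFE) = -55 ∩ BE · FA = 77]
   → B = (9/2, 3/2)
5. D_x = 4  [2·signedArea(BDF) = 55/3 ∩ 2·signedArea(DAE) = 110/3]
6. D_y = 13/3  [2·signedArea(BDF) = 55/3 ∩ 2·signedArea(DAE) = 110/3]
   → D = (4, 13/3)

B = (9/2, 3/2)
D = (4, 13/3)
F = (-1, -4)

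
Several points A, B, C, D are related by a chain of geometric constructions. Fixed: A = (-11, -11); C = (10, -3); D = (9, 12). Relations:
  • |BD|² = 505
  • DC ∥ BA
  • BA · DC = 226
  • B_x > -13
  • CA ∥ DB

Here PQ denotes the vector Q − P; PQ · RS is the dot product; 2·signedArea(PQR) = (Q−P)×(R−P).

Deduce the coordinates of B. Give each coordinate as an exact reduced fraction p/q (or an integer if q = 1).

1. B_x = -12  [DC ∥ BA ∩ CA ∥ DB]
2. B_y = 4  [DC ∥ BA ∩ CA ∥ DB]
   → B = (-12, 4)

B = (-12, 4)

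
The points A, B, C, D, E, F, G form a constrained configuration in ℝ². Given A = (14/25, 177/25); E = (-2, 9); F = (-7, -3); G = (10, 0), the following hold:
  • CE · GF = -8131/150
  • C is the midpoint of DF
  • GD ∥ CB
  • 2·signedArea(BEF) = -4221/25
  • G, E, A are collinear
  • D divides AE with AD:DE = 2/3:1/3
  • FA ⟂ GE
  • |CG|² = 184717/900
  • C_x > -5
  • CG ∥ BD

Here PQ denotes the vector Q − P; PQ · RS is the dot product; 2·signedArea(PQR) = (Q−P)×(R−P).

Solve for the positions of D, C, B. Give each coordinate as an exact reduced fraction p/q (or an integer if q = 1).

1. D_x = -86/75  [D divides AE with AD:DE = 2/3:1/3]
2. D_y = 209/25  [D divides AE with AD:DE = 2/3:1/3]
   → D = (-86/75, 209/25)
3. C_x = -611/150  [C is the midpoint of DF]
4. C_y = 67/25  [C is the midpoint of DF]
   → C = (-611/150, 67/25)
5. B_x = -761/50  [CG ∥ BD ∩ GD ∥ CB]
6. B_y = 276/25  [CG ∥ BD ∩ GD ∥ CB]
   → B = (-761/50, 276/25)

B = (-761/50, 276/25)
C = (-611/150, 67/25)
D = (-86/75, 209/25)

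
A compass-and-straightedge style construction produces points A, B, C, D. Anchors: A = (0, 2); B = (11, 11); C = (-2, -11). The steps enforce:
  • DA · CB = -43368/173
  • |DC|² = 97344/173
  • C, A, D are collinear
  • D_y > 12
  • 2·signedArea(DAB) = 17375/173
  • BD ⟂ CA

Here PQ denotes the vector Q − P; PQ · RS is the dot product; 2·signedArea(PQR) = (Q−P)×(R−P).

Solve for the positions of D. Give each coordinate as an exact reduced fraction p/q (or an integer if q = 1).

D = (278/173, 2153/173)

1. D_x = 278/173  [C, A, D are collinear ∩ BD ⟂ CA]
2. D_y = 2153/173  [C, A, D are collinear ∩ BD ⟂ CA]
   → D = (278/173, 2153/173)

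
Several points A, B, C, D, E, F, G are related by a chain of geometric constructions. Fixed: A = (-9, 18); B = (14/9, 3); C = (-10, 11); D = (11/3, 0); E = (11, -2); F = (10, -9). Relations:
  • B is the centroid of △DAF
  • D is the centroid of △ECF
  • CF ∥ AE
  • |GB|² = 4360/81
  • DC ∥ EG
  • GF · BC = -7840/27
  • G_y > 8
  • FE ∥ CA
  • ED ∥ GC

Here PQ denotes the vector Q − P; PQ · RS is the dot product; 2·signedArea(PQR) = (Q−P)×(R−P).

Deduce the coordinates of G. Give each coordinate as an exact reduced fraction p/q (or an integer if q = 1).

G = (-8/3, 9)

1. G_x = -8/3  [ED ∥ GC ∩ DC ∥ EG]
2. G_y = 9  [ED ∥ GC ∩ DC ∥ EG]
   → G = (-8/3, 9)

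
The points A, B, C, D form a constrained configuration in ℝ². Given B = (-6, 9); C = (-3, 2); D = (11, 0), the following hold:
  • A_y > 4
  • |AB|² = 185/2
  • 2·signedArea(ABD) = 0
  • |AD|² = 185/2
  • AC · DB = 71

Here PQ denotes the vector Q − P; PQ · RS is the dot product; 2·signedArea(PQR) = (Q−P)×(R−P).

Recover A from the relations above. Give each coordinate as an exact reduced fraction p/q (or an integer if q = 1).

1. A_x = 5/2  [2·signedArea(ABD) = 0 ∩ AC · DB = 71]
2. A_y = 9/2  [2·signedArea(ABD) = 0 ∩ AC · DB = 71]
   → A = (5/2, 9/2)

A = (5/2, 9/2)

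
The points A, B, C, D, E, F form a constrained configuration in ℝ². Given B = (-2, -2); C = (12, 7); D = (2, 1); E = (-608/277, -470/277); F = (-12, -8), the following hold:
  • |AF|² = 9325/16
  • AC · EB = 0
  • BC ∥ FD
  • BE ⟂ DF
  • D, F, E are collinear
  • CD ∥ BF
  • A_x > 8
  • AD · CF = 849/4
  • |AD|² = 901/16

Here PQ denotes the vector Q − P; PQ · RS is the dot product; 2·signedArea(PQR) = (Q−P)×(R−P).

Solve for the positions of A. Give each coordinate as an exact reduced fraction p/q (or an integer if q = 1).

A = (17/2, 19/4)

1. A_x = 17/2  [AC · EB = 0 ∩ AD · CF = 849/4]
2. A_y = 19/4  [AC · EB = 0 ∩ AD · CF = 849/4]
   → A = (17/2, 19/4)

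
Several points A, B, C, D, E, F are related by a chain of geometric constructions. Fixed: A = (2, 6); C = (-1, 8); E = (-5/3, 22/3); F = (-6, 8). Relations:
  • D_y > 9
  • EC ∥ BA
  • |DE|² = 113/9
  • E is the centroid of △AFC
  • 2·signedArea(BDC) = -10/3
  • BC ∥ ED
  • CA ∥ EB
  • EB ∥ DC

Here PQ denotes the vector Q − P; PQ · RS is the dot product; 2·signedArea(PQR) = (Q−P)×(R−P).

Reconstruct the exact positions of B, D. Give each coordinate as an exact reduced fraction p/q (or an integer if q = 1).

B = (4/3, 16/3)
D = (-4, 10)

1. B_x = 4/3  [EC ∥ BA ∩ CA ∥ EB]
2. B_y = 16/3  [EC ∥ BA ∩ CA ∥ EB]
   → B = (4/3, 16/3)
3. D_x = -4  [EB ∥ DC ∩ BC ∥ ED]
4. D_y = 10  [EB ∥ DC ∩ BC ∥ ED]
   → D = (-4, 10)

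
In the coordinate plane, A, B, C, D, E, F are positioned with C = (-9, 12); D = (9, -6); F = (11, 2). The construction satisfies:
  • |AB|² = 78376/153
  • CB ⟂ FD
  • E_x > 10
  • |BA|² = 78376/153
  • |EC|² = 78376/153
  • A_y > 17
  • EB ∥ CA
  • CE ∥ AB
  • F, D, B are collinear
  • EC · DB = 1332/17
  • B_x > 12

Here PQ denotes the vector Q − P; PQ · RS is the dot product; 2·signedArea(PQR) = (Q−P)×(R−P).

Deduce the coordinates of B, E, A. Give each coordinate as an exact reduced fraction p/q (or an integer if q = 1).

A = (-385/51, 908/51)
B = (207/17, 114/17)
E = (547/51, 46/51)

1. B_x = 207/17  [F, D, B are collinear ∩ CB ⟂ FD]
2. B_y = 114/17  [F, D, B are collinear ∩ CB ⟂ FD]
   → B = (207/17, 114/17)
3. E_x = 547/51  [line -54/17·x + -216/17·y + 774/17 = 0 ∩ |EC|² = 78376/153]
4. E_y = 46/51  [line -54/17·x + -216/17·y + 774/17 = 0 ∩ |EC|² = 78376/153]
   → E = (547/51, 46/51)
5. A_x = -385/51  [CE ∥ AB ∩ EB ∥ CA]
6. A_y = 908/51  [CE ∥ AB ∩ EB ∥ CA]
   → A = (-385/51, 908/51)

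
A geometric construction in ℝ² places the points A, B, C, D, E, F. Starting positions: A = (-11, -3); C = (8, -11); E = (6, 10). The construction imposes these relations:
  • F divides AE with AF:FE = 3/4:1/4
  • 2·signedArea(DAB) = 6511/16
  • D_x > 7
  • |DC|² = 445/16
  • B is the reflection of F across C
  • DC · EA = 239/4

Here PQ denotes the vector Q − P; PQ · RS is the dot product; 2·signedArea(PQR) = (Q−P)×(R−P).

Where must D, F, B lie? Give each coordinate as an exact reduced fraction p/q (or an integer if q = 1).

B = (57/4, -115/4)
D = (15/2, -23/4)
F = (7/4, 27/4)

1. F_x = 7/4  [F divides AE with AF:FE = 3/4:1/4]
2. F_y = 27/4  [F divides AE with AF:FE = 3/4:1/4]
   → F = (7/4, 27/4)
3. B_x = 57/4  [B is the reflection of F across C]
4. B_y = -115/4  [B is the reflection of F across C]
   → B = (57/4, -115/4)
5. D_x = 15/2  [2·signedArea(DAB) = 6511/16 ∩ DC · EA = 239/4]
6. D_y = -23/4  [2·signedArea(DAB) = 6511/16 ∩ DC · EA = 239/4]
   → D = (15/2, -23/4)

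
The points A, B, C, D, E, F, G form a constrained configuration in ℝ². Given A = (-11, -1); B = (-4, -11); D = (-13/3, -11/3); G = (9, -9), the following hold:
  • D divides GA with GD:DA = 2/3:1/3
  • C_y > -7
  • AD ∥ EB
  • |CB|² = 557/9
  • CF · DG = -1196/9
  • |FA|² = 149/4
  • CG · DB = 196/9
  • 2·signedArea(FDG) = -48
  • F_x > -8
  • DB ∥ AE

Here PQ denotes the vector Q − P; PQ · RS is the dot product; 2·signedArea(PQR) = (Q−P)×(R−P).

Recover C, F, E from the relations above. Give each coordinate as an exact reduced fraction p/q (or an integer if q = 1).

C = (7/3, -19/3)
E = (-32/3, -25/3)
F = (-15/2, -6)

1. F_x = -15/2  [line 16/3·x + 40/3·y + 120 = 0 ∩ |FA|² = 149/4]
2. F_y = -6  [line 16/3·x + 40/3·y + 120 = 0 ∩ |FA|² = 149/4]
   → F = (-15/2, -6)
3. E_x = -32/3  [AD ∥ EB ∩ DB ∥ AE]
4. E_y = -25/3  [AD ∥ EB ∩ DB ∥ AE]
   → E = (-32/3, -25/3)
5. C_x = 7/3  [CG · DB = 196/9 ∩ CF · DG = -1196/9]
6. C_y = -19/3  [CG · DB = 196/9 ∩ CF · DG = -1196/9]
   → C = (7/3, -19/3)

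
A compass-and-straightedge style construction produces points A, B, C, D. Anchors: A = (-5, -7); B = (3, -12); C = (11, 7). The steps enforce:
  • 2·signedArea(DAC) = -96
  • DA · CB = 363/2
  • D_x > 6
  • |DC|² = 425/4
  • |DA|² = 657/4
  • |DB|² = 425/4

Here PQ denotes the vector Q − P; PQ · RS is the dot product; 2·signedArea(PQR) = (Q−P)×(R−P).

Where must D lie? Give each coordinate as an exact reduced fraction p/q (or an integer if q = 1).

1. D_x = 7  [2·signedArea(DAC) = -96 ∩ DA · CB = 363/2]
2. D_y = -5/2  [2·signedArea(DAC) = -96 ∩ DA · CB = 363/2]
   → D = (7, -5/2)

D = (7, -5/2)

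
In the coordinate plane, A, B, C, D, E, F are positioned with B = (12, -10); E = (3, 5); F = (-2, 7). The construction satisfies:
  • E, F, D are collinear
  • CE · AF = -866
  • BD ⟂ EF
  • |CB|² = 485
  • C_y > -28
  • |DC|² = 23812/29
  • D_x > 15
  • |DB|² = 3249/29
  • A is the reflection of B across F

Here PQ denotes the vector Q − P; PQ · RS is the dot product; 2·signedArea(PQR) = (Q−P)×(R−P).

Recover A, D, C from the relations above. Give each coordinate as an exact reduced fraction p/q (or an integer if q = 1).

1. A_x = -16  [A is the reflection of B across F]
2. A_y = 24  [A is the reflection of B across F]
   → A = (-16, 24)
3. D_x = 462/29  [E, F, D are collinear ∩ BD ⟂ EF]
4. D_y = -5/29  [E, F, D are collinear ∩ BD ⟂ EF]
   → D = (462/29, -5/29)
5. C_x = 26  [line -14·x + 17·y + 823 = 0 ∩ |CB|² = 485]
6. C_y = -27  [line -14·x + 17·y + 823 = 0 ∩ |CB|² = 485]
   → C = (26, -27)

A = (-16, 24)
C = (26, -27)
D = (462/29, -5/29)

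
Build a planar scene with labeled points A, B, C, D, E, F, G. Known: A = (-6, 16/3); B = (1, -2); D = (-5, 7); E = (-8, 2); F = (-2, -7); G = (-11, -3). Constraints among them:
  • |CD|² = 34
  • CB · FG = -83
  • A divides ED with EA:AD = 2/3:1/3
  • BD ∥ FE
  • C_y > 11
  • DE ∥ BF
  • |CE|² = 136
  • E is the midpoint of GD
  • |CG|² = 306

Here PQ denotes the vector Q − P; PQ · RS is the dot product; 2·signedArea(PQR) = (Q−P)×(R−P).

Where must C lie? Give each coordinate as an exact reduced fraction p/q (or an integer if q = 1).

C = (-2, 12)

1. C_x = -2  [line 9·x + -4·y + 66 = 0 ∩ |CD|² = 34]
2. C_y = 12  [line 9·x + -4·y + 66 = 0 ∩ |CD|² = 34]
   → C = (-2, 12)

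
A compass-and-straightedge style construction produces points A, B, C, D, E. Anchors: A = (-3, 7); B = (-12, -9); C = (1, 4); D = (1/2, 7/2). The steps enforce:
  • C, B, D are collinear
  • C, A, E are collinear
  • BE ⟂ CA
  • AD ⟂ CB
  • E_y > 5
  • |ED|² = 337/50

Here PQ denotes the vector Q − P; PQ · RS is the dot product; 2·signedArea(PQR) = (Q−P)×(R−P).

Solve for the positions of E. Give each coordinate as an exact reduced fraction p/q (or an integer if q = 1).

1. E_x = -27/25  [C, A, E are collinear ∩ BE ⟂ CA]
2. E_y = 139/25  [C, A, E are collinear ∩ BE ⟂ CA]
   → E = (-27/25, 139/25)

E = (-27/25, 139/25)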